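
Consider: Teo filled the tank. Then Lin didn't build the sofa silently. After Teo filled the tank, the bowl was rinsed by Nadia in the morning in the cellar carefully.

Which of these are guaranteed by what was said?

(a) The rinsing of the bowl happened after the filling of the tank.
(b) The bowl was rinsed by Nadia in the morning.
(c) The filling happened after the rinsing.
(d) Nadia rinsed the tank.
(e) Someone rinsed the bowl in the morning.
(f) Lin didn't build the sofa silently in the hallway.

(a) Entailed — the narrative places the filling before the rinsing.
(b) Entailed — this follows by dropping conjuncts from the rinsing event's description.
(c) Not entailed — the narrative places the filling before the rinsing, not after.
(d) Not entailed — Nadia rinsed the bowl, not the tank; the tank belongs to the filling event.
(e) Entailed — every conjunct here is already in the original rinsing event.
(f) Entailed — under negation, adding a further restriction is entailed: if no such building event occurred, none occurred in the hallway either.

(a), (b), (e), (f)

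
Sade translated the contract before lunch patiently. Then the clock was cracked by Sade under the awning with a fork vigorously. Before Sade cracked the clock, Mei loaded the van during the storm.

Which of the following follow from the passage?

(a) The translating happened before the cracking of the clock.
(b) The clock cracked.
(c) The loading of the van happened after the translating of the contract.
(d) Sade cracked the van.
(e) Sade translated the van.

(a), (b)

(a) Entailed — the narrative places the translating before the cracking.
(b) Entailed — 'Sade cracked the clock' is causative; it entails the inchoative 'the clock cracked'.
(c) Not entailed — the narrative doesn't order the translating relative to the loading.
(d) Not entailed — Sade cracked the clock, not the van; the van belongs to the loading event.
(e) Not entailed — Sade translated the contract, not the van; the van belongs to the loading event.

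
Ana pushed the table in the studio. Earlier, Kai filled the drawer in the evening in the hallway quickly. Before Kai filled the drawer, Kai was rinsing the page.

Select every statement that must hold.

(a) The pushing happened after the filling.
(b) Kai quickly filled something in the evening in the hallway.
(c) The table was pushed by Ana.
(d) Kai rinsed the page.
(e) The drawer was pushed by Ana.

(a) Entailed — the narrative places the filling before the pushing.
(b) Entailed — this follows by dropping conjuncts from the filling event's description.
(c) Entailed — every conjunct here is already in the original pushing event.
(d) Entailed — 'rinse' is an activity; 'was rinsing' entails that some rinsing happened, so 'rinsed' holds.
(e) Not entailed — Ana pushed the table, not the drawer; the drawer belongs to the filling event.

(a), (b), (c), (d)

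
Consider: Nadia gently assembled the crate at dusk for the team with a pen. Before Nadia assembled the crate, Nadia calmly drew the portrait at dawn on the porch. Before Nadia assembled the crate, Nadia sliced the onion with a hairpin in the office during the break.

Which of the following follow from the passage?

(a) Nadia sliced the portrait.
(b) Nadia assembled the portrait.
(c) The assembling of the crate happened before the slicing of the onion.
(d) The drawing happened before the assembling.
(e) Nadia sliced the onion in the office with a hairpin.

(d), (e)

(a) Not entailed — Nadia sliced the onion, not the portrait; the portrait belongs to the drawing event.
(b) Not entailed — Nadia assembled the crate, not the portrait; the portrait belongs to the drawing event.
(c) Not entailed — the narrative places the slicing before the assembling, not after.
(d) Entailed — the narrative places the drawing before the assembling.
(e) Entailed — every conjunct here is already in the original slicing event.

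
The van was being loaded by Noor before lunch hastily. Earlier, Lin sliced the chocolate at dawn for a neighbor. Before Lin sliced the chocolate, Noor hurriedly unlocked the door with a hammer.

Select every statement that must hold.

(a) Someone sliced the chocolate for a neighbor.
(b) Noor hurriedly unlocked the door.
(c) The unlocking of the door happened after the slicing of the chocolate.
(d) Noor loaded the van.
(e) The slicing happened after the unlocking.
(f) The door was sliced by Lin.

(a), (b), (e)

(a) Entailed — every conjunct here is already in the original slicing event.
(b) Entailed — dropping 'with a hammer' leaves a sub-description the original still satisfies.
(c) Not entailed — the narrative places the unlocking before the slicing, not after.
(d) Not entailed — 'was loading' is progressive on an accomplishment; it does not entail the completed 'loaded'.
(e) Entailed — the narrative places the unlocking before the slicing.
(f) Not entailed — Lin sliced the chocolate, not the door; the door belongs to the unlocking event.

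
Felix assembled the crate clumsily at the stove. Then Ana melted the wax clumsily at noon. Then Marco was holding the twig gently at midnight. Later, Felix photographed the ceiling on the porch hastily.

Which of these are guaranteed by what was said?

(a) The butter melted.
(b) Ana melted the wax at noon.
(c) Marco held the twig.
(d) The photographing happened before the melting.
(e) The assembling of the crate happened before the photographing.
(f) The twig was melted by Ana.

(b), (c), (e)

(a) Not entailed — the wax is what melted, not the butter.
(b) Entailed — the original entails any weakening of itself; this just drops 'clumsily'.
(c) Entailed — 'hold' is an activity; 'was holding' entails that some holding happened, so 'held' holds.
(d) Not entailed — the narrative places the melting before the photographing, not after.
(e) Entailed — the narrative places the assembling before the photographing.
(f) Not entailed — Ana melted the wax, not the twig; the twig belongs to the holding event.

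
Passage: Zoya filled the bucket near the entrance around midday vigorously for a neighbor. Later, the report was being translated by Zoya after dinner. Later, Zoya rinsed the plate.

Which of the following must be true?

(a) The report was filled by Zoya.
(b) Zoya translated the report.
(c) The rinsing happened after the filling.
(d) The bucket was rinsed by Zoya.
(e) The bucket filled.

(a) Not entailed — Zoya filled the bucket, not the report; the report belongs to the translating event.
(b) Not entailed — 'was translating' is progressive on an accomplishment; it does not entail the completed 'translated'.
(c) Entailed — the narrative places the filling before the rinsing.
(d) Not entailed — Zoya rinsed the plate, not the bucket; the bucket belongs to the filling event.
(e) Entailed — 'Zoya filled the bucket' is causative; it entails the inchoative 'the bucket filled'.

(c), (e)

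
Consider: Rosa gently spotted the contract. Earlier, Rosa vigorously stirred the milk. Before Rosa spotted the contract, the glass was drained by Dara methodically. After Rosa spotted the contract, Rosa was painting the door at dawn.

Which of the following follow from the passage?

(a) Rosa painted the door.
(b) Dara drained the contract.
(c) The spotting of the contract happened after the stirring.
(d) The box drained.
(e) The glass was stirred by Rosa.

(a) Not entailed — 'was painting' is progressive on an accomplishment; it does not entail the completed 'painted'.
(b) Not entailed — Dara drained the glass, not the contract; the contract belongs to the spotting event.
(c) Entailed — the narrative places the stirring before the spotting.
(d) Not entailed — the glass is what drained, not the box.
(e) Not entailed — Rosa stirred the milk, not the glass; the glass belongs to the draining event.

(c)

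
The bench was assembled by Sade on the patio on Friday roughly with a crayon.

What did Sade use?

a crayon

'with a crayon' marks the instrument of the assembling event.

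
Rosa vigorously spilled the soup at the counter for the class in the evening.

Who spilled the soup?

'Rosa' marks the agent of the spilling event.

Rosa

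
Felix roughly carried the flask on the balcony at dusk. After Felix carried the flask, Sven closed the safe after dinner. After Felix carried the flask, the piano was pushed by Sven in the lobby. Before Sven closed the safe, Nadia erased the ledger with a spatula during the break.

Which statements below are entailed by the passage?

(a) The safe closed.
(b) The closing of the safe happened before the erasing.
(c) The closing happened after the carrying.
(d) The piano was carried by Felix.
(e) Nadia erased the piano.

(a) Entailed — 'Sven closed the safe' is causative; it entails the inchoative 'the safe closed'.
(b) Not entailed — the narrative places the erasing before the closing, not after.
(c) Entailed — the narrative places the carrying before the closing.
(d) Not entailed — Felix carried the flask, not the piano; the piano belongs to the pushing event.
(e) Not entailed — Nadia erased the ledger, not the piano; the piano belongs to the pushing event.

(a), (c)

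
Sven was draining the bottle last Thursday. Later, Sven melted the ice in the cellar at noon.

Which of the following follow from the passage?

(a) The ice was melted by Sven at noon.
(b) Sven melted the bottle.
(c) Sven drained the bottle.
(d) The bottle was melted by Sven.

(a) Entailed — this follows by dropping conjuncts from the melting event's description.
(b) Not entailed — Sven melted the ice, not the bottle; the bottle belongs to the draining event.
(c) Not entailed — 'was draining' is progressive on an accomplishment; it does not entail the completed 'drained'.
(d) Not entailed — Sven melted the ice, not the bottle; the bottle belongs to the draining event.

(a)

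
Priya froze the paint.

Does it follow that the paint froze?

yes

'Priya froze the paint' is the causative; it entails the inchoative 'the paint froze'.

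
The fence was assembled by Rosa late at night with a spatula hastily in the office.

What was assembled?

the fence

'the fence' marks the patient of the assembling event.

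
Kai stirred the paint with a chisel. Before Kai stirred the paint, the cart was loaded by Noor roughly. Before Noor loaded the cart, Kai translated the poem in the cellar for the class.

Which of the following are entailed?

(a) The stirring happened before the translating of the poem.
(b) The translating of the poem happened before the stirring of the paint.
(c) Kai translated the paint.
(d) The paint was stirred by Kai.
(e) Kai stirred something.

(a) Not entailed — the narrative places the translating before the stirring, not after.
(b) Entailed — the narrative places the translating before the stirring.
(c) Not entailed — Kai translated the poem, not the paint; the paint belongs to the stirring event.
(d) Entailed — the original entails any weakening of itself; this just drops 'with a chisel'.
(e) Entailed — the original entails any weakening of itself; this just drops 'with a chisel' and generalizes the patient.

(b), (d), (e)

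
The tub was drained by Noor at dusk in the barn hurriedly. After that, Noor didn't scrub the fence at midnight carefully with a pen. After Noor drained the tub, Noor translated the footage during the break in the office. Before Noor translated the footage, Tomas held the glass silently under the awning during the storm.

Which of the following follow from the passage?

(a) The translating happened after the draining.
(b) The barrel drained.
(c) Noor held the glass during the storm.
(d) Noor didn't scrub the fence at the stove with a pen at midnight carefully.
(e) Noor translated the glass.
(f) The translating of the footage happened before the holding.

(a), (d)

(a) Entailed — the narrative places the draining before the translating.
(b) Not entailed — the tub is what drained, not the barrel.
(c) Not entailed — the passage has Tomas holding the glass, not Noor.
(d) Entailed — under negation, adding a further restriction is entailed: if no such scrubbing event occurred, none occurred at the stove either.
(e) Not entailed — Noor translated the footage, not the glass; the glass belongs to the holding event.
(f) Not entailed — the narrative places the holding before the translating, not after.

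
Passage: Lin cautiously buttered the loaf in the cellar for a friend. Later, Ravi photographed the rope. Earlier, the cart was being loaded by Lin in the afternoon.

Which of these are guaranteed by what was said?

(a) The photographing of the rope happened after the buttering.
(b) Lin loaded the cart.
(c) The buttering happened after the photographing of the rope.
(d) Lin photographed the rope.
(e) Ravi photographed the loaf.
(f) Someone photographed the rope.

(a), (f)

(a) Entailed — the narrative places the buttering before the photographing.
(b) Not entailed — 'was loading' is progressive on an accomplishment; it does not entail the completed 'loaded'.
(c) Not entailed — the narrative places the buttering before the photographing, not after.
(d) Not entailed — the passage has Ravi photographing the rope, not Lin.
(e) Not entailed — Ravi photographed the rope, not the loaf; the loaf belongs to the buttering event.
(f) Entailed — this follows by dropping conjuncts from the photographing event's description.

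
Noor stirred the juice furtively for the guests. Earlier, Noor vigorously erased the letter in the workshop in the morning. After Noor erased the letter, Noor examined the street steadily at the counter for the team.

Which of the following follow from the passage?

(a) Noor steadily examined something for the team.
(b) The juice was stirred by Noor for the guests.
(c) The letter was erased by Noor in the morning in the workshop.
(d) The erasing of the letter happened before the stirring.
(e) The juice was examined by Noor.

(a), (b), (c), (d)

(a) Entailed — the original entails any weakening of itself; this just drops 'at the counter' and generalizes the patient.
(b) Entailed — every conjunct here is already in the original stirring event.
(c) Entailed — dropping 'vigorously' leaves a sub-description the original still satisfies.
(d) Entailed — the narrative places the erasing before the stirring.
(e) Not entailed — Noor examined the street, not the juice; the juice belongs to the stirring event.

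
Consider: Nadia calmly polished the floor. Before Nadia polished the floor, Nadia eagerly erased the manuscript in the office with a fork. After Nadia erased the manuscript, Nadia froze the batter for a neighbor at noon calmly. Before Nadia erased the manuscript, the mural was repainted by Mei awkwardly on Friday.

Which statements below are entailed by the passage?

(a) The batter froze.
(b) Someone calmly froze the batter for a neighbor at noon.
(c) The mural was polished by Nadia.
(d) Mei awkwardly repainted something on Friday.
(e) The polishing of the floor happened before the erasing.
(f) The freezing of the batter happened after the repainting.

(a) Entailed — 'Nadia froze the batter' is causative; it entails the inchoative 'the batter froze'.
(b) Entailed — generalizing the agent leaves a sub-description the original still satisfies.
(c) Not entailed — Nadia polished the floor, not the mural; the mural belongs to the repainting event.
(d) Entailed — every conjunct here is already in the original repainting event.
(e) Not entailed — the narrative places the erasing before the polishing, not after.
(f) Entailed — the narrative places the repainting before the freezing.

(a), (b), (d), (f)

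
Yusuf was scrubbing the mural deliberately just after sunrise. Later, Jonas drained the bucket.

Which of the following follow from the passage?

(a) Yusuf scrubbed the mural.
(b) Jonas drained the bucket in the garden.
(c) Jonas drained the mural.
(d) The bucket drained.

(a), (d)

(a) Entailed — 'scrub' is an activity; 'was scrubbing' entails that some scrubbing happened, so 'scrubbed' holds.
(b) Not entailed — 'in the garden' adds information not in the original event.
(c) Not entailed — Jonas drained the bucket, not the mural; the mural belongs to the scrubbing event.
(d) Entailed — 'Jonas drained the bucket' is causative; it entails the inchoative 'the bucket drained'.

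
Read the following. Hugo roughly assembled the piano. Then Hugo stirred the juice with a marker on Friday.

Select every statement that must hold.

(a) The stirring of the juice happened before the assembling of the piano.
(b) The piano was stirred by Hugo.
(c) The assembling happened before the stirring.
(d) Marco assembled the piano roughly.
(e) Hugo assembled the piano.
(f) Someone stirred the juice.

(c), (e), (f)

(a) Not entailed — the narrative places the assembling before the stirring, not after.
(b) Not entailed — Hugo stirred the juice, not the piano; the piano belongs to the assembling event.
(c) Entailed — the narrative places the assembling before the stirring.
(d) Not entailed — the passage has Hugo assembling the piano, not Marco.
(e) Entailed — every conjunct here is already in the original assembling event.
(f) Entailed — dropping 'on Friday', 'with a marker' and generalizing the agent leaves a sub-description the original still satisfies.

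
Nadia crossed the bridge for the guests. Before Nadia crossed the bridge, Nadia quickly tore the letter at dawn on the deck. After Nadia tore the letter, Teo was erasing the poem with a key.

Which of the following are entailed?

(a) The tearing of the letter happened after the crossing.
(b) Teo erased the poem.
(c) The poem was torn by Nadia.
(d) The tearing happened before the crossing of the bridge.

(d)

(a) Not entailed — the narrative places the tearing before the crossing, not after.
(b) Not entailed — 'was erasing' is progressive on an accomplishment; it does not entail the completed 'erased'.
(c) Not entailed — Nadia tore the letter, not the poem; the poem belongs to the erasing event.
(d) Entailed — the narrative places the tearing before the crossing.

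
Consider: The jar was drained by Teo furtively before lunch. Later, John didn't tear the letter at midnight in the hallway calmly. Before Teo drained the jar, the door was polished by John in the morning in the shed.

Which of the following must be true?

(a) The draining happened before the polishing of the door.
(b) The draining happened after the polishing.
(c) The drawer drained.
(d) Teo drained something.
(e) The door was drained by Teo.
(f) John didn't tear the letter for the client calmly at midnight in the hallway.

(a) Not entailed — the narrative places the polishing before the draining, not after.
(b) Entailed — the narrative places the polishing before the draining.
(c) Not entailed — the jar is what drained, not the drawer.
(d) Entailed — every conjunct here is already in the original draining event.
(e) Not entailed — Teo drained the jar, not the door; the door belongs to the polishing event.
(f) Entailed — under negation, adding a further restriction is entailed: if no such tearing event occurred, none occurred for the client either.

(b), (d), (f)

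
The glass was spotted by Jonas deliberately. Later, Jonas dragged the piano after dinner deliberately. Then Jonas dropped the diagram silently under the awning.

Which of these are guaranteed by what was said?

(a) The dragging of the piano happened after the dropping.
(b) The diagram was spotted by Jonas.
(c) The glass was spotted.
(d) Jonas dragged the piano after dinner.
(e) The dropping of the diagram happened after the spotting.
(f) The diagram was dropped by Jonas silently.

(a) Not entailed — the narrative places the dragging before the dropping, not after.
(b) Not entailed — Jonas spotted the glass, not the diagram; the diagram belongs to the dropping event.
(c) Entailed — the original entails any weakening of itself; this just drops 'deliberately' and generalizes the agent.
(d) Entailed — this follows by dropping conjuncts from the dragging event's description.
(e) Entailed — the narrative places the spotting before the dropping.
(f) Entailed — the original entails any weakening of itself; this just drops 'under the awning'.

(c), (d), (e), (f)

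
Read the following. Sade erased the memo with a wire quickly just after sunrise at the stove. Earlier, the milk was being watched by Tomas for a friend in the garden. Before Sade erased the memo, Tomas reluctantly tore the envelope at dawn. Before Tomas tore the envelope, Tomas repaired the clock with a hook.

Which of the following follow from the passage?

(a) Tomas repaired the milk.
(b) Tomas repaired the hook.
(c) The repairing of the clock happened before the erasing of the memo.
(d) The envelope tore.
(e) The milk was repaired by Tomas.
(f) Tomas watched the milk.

(a) Not entailed — Tomas repaired the clock, not the milk; the milk belongs to the watching event.
(b) Not entailed — the hook is the instrument, not what was repaired.
(c) Entailed — the narrative places the repairing before the erasing.
(d) Entailed — 'Tomas tore the envelope' is causative; it entails the inchoative 'the envelope tore'.
(e) Not entailed — Tomas repaired the clock, not the milk; the milk belongs to the watching event.
(f) Entailed — 'watch' is an activity; 'was watching' entails that some watching happened, so 'watched' holds.

(c), (d), (f)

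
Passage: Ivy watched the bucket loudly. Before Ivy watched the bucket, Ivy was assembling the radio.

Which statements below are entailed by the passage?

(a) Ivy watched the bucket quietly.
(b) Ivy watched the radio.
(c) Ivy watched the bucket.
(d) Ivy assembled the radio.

(a) Not entailed — 'quietly' adds a manner not in (and inconsistent with) the original.
(b) Not entailed — Ivy watched the bucket, not the radio; the radio belongs to the assembling event.
(c) Entailed — this follows by dropping conjuncts from the watching event's description.
(d) Not entailed — 'was assembling' is progressive on an accomplishment; it does not entail the completed 'assembled'.

(c)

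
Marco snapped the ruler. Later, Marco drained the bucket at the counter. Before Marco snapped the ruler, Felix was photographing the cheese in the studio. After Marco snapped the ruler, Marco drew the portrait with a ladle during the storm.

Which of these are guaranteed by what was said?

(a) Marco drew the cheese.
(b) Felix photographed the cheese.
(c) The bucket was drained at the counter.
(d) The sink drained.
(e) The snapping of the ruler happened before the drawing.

(c), (e)

(a) Not entailed — Marco drew the portrait, not the cheese; the cheese belongs to the photographing event.
(b) Not entailed — 'was photographing' is progressive on an accomplishment; it does not entail the completed 'photographed'.
(c) Entailed — this follows by dropping conjuncts from the draining event's description.
(d) Not entailed — the bucket is what drained, not the sink.
(e) Entailed — the narrative places the snapping before the drawing.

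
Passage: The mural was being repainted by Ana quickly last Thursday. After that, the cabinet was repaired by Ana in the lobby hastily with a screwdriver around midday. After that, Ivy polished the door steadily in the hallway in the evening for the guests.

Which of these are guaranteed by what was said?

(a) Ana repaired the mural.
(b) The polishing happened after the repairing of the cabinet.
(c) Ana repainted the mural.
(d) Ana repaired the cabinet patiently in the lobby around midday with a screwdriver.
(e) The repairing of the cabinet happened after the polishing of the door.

(b)

(a) Not entailed — Ana repaired the cabinet, not the mural; the mural belongs to the repainting event.
(b) Entailed — the narrative places the repairing before the polishing.
(c) Not entailed — 'was repainting' is progressive on an accomplishment; it does not entail the completed 'repainted'.
(d) Not entailed — 'patiently' adds a manner not in (and inconsistent with) the original.
(e) Not entailed — the narrative places the repairing before the polishing, not after.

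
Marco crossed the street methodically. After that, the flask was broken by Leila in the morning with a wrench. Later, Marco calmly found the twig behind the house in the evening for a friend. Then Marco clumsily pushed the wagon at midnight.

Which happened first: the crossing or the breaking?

the crossing

The connectives place the crossing before the breaking.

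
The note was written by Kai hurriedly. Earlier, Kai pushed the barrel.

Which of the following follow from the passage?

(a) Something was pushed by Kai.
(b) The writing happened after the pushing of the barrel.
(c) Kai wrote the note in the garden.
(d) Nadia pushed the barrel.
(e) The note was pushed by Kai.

(a) Entailed — generalizing the patient leaves a sub-description the original still satisfies.
(b) Entailed — the narrative places the pushing before the writing.
(c) Not entailed — 'in the garden' adds information not in the original event.
(d) Not entailed — the passage has Kai pushing the barrel, not Nadia.
(e) Not entailed — Kai pushed the barrel, not the note; the note belongs to the writing event.

(a), (b)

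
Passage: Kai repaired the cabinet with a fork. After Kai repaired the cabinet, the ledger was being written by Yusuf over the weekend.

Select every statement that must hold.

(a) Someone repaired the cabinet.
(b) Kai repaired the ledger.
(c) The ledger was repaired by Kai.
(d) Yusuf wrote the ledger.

(a)

(a) Entailed — dropping 'with a fork' and generalizing the agent leaves a sub-description the original still satisfies.
(b) Not entailed — Kai repaired the cabinet, not the ledger; the ledger belongs to the writing event.
(c) Not entailed — Kai repaired the cabinet, not the ledger; the ledger belongs to the writing event.
(d) Not entailed — 'was writing' is progressive on an accomplishment; it does not entail the completed 'wrote'.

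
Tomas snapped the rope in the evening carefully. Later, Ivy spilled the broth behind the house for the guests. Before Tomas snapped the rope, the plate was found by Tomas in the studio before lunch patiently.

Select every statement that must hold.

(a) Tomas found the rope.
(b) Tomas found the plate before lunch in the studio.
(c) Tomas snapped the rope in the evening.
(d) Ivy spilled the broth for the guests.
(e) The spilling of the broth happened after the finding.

(b), (c), (d), (e)

(a) Not entailed — Tomas found the plate, not the rope; the rope belongs to the snapping event.
(b) Entailed — every conjunct here is already in the original finding event.
(c) Entailed — the original entails any weakening of itself; this just drops 'carefully'.
(d) Entailed — this follows by dropping conjuncts from the spilling event's description.
(e) Entailed — the narrative places the finding before the spilling.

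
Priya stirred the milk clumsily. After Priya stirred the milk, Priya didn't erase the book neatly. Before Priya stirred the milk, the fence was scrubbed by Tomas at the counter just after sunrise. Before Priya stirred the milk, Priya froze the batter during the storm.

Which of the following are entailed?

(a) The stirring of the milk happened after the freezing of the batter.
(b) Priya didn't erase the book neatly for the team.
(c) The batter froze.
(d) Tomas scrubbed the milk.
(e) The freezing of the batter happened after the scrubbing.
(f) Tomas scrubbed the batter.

(a) Entailed — the narrative places the freezing before the stirring.
(b) Entailed — under negation, adding a further restriction is entailed: if no such erasing event occurred, none occurred for the team either.
(c) Entailed — 'Priya froze the batter' is causative; it entails the inchoative 'the batter froze'.
(d) Not entailed — Tomas scrubbed the fence, not the milk; the milk belongs to the stirring event.
(e) Not entailed — the narrative doesn't order the scrubbing relative to the freezing.
(f) Not entailed — Tomas scrubbed the fence, not the batter; the batter belongs to the freezing event.

(a), (b), (c)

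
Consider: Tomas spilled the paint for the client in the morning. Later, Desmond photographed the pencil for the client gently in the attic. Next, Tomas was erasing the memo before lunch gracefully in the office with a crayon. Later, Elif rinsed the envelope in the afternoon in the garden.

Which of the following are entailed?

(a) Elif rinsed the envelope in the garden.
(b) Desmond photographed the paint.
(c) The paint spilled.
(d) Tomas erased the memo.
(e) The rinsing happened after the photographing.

(a) Entailed — every conjunct here is already in the original rinsing event.
(b) Not entailed — Desmond photographed the pencil, not the paint; the paint belongs to the spilling event.
(c) Entailed — 'Tomas spilled the paint' is causative; it entails the inchoative 'the paint spilled'.
(d) Not entailed — 'was erasing' is progressive on an accomplishment; it does not entail the completed 'erased'.
(e) Entailed — the narrative places the photographing before the rinsing.

(a), (c), (e)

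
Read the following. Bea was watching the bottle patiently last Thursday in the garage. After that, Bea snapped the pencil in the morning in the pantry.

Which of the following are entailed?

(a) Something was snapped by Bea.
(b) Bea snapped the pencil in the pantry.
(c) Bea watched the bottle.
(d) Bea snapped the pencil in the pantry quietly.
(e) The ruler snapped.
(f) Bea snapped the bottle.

(a), (b), (c)

(a) Entailed — this follows by dropping conjuncts from the snapping event's description.
(b) Entailed — every conjunct here is already in the original snapping event.
(c) Entailed — 'watch' is an activity; 'was watching' entails that some watching happened, so 'watched' holds.
(d) Not entailed — 'quietly' adds information not in the original event.
(e) Not entailed — the pencil is what snapped, not the ruler.
(f) Not entailed — Bea snapped the pencil, not the bottle; the bottle belongs to the watching event.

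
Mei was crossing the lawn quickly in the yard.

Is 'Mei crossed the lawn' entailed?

no

'was crossing' is progressive; for an accomplishment like 'cross the lawn', it doesn't entail completion.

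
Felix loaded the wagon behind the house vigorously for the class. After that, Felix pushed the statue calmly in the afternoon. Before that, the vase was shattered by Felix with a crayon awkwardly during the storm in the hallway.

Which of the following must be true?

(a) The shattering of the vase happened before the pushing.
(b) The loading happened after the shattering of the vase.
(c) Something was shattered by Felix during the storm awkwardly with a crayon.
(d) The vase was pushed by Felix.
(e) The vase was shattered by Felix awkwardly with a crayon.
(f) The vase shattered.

(a) Entailed — the narrative places the shattering before the pushing.
(b) Not entailed — the narrative doesn't order the shattering relative to the loading.
(c) Entailed — every conjunct here is already in the original shattering event.
(d) Not entailed — Felix pushed the statue, not the vase; the vase belongs to the shattering event.
(e) Entailed — the original entails any weakening of itself; this just drops 'during the storm', 'in the hallway'.
(f) Entailed — 'Felix shattered the vase' is causative; it entails the inchoative 'the vase shattered'.

(a), (c), (e), (f)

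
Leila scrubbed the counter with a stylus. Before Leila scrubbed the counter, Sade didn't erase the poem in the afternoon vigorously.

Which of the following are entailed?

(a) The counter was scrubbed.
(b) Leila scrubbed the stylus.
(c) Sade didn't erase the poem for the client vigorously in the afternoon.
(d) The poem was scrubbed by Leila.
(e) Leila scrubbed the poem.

(a) Entailed — every conjunct here is already in the original scrubbing event.
(b) Not entailed — the stylus is the instrument, not what was scrubbed.
(c) Entailed — under negation, adding a further restriction is entailed: if no such erasing event occurred, none occurred for the client either.
(d) Not entailed — Leila scrubbed the counter, not the poem; the poem belongs to the erasing event.
(e) Not entailed — Leila scrubbed the counter, not the poem; the poem belongs to the erasing event.

(a), (c)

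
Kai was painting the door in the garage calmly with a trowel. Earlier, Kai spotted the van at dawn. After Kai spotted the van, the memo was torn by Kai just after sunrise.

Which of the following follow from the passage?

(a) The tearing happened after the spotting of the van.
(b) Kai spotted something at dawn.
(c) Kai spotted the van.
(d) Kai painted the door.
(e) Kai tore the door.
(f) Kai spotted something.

(a) Entailed — the narrative places the spotting before the tearing.
(b) Entailed — the original entails any weakening of itself; this just generalizes the patient.
(c) Entailed — dropping 'at dawn' leaves a sub-description the original still satisfies.
(d) Not entailed — 'was painting' is progressive on an accomplishment; it does not entail the completed 'painted'.
(e) Not entailed — Kai tore the memo, not the door; the door belongs to the painting event.
(f) Entailed — every conjunct here is already in the original spotting event.

(a), (b), (c), (f)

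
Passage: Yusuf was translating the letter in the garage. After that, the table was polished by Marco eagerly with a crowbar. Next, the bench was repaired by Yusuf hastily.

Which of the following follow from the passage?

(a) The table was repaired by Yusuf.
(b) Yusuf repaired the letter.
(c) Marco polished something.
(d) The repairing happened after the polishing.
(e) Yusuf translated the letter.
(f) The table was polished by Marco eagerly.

(c), (d), (f)

(a) Not entailed — Yusuf repaired the bench, not the table; the table belongs to the polishing event.
(b) Not entailed — Yusuf repaired the bench, not the letter; the letter belongs to the translating event.
(c) Entailed — this follows by dropping conjuncts from the polishing event's description.
(d) Entailed — the narrative places the polishing before the repairing.
(e) Not entailed — 'was translating' is progressive on an accomplishment; it does not entail the completed 'translated'.
(f) Entailed — dropping 'with a crowbar' leaves a sub-description the original still satisfies.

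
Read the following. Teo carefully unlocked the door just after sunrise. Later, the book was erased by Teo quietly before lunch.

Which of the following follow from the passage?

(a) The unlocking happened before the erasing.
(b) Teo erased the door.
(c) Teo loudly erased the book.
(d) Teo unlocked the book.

(a)

(a) Entailed — the narrative places the unlocking before the erasing.
(b) Not entailed — Teo erased the book, not the door; the door belongs to the unlocking event.
(c) Not entailed — 'loudly' adds a manner not in (and inconsistent with) the original.
(d) Not entailed — Teo unlocked the door, not the book; the book belongs to the erasing event.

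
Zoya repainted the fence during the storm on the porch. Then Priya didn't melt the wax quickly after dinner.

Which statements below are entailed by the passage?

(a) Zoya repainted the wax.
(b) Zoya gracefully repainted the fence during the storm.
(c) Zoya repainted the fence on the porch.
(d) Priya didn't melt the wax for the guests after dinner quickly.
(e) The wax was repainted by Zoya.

(c), (d)

(a) Not entailed — Zoya repainted the fence, not the wax; the wax belongs to the melting event.
(b) Not entailed — 'gracefully' adds information not in the original event.
(c) Entailed — this follows by dropping conjuncts from the repainting event's description.
(d) Entailed — under negation, adding a further restriction is entailed: if no such melting event occurred, none occurred for the guests either.
(e) Not entailed — Zoya repainted the fence, not the wax; the wax belongs to the melting event.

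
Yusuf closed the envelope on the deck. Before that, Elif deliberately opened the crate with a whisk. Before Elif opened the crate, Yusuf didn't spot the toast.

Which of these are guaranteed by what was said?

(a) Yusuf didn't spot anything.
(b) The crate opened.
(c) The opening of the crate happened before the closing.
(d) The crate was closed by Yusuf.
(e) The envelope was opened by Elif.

(a) Not entailed — the original only denies this specific event; Yusuf may have spotted something else.
(b) Entailed — 'Elif opened the crate' is causative; it entails the inchoative 'the crate opened'.
(c) Entailed — the narrative places the opening before the closing.
(d) Not entailed — Yusuf closed the envelope, not the crate; the crate belongs to the opening event.
(e) Not entailed — Elif opened the crate, not the envelope; the envelope belongs to the closing event.

(b), (c)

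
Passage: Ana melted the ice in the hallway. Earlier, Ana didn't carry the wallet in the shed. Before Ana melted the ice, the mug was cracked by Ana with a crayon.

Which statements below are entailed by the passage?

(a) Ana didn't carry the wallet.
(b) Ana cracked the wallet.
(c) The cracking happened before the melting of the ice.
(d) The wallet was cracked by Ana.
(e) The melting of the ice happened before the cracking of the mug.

(c)

(a) Not entailed — dropping 'in the shed' under negation is not valid — the original leaves open that Ana carried the wallet some other way.
(b) Not entailed — Ana cracked the mug, not the wallet; the wallet belongs to the carrying event.
(c) Entailed — the narrative places the cracking before the melting.
(d) Not entailed — Ana cracked the mug, not the wallet; the wallet belongs to the carrying event.
(e) Not entailed — the narrative places the cracking before the melting, not after.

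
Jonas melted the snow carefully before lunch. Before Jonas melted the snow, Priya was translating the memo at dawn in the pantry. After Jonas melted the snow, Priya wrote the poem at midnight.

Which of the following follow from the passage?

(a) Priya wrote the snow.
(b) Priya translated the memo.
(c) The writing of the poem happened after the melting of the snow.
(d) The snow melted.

(a) Not entailed — Priya wrote the poem, not the snow; the snow belongs to the melting event.
(b) Not entailed — 'was translating' is progressive on an accomplishment; it does not entail the completed 'translated'.
(c) Entailed — the narrative places the melting before the writing.
(d) Entailed — 'Jonas melted the snow' is causative; it entails the inchoative 'the snow melted'.

(c), (d)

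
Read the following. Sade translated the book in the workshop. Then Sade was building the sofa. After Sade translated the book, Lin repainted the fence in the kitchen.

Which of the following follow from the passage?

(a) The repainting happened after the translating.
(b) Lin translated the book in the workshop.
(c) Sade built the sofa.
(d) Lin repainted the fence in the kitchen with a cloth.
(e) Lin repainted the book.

(a) Entailed — the narrative places the translating before the repainting.
(b) Not entailed — the passage has Sade translating the book, not Lin.
(c) Not entailed — 'was building' is progressive on an accomplishment; it does not entail the completed 'built'.
(d) Not entailed — 'with a cloth' adds information not in the original event.
(e) Not entailed — Lin repainted the fence, not the book; the book belongs to the translating event.

(a)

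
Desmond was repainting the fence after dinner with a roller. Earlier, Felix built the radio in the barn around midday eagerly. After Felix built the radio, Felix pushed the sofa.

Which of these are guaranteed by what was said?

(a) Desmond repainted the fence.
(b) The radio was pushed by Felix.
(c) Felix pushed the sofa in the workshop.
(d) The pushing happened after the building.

(a) Not entailed — 'was repainting' is progressive on an accomplishment; it does not entail the completed 'repainted'.
(b) Not entailed — Felix pushed the sofa, not the radio; the radio belongs to the building event.
(c) Not entailed — 'in the workshop' adds information not in the original event.
(d) Entailed — the narrative places the building before the pushing.

(d)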